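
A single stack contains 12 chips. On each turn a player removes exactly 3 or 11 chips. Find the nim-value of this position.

2

Grundy values for subtraction set {3, 11}:
k:     0  1  2  3  4  5  6  7  8  9 10 11 12
g(k):  0  0  0  1  1  1  0  0  0  1  1  1  2
So g(12) = 2.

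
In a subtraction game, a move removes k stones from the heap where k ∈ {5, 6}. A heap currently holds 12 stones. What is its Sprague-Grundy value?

0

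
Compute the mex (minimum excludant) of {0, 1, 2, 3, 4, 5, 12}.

6

The values 0, 1, 2, 3, 4, 5 are all present; 6 is the first non-negative integer missing from the set.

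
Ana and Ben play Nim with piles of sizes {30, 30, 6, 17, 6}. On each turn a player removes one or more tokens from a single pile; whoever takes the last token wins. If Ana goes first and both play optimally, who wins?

Ana wins

Compute the nim-sum pairwise:
30 ^ 30 = 0
0 ^ 6 = 6
6 ^ 17 = 23
23 ^ 6 = 17
The nim-sum is 17 ≠ 0, so this is an N-position: the player to move can win; Ana has a winning move.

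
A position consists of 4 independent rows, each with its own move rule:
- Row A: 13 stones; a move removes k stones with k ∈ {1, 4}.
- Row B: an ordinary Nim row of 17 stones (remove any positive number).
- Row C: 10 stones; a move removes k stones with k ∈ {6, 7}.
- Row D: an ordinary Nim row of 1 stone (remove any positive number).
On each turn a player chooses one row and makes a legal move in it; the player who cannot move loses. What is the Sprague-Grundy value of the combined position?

Build the Grundy sequence for row A with g(k) = mex{g(k−s) : s ∈ {1, 4}, s ≤ k}:
g(0) = mex{} = 0
g(1) = mex{0} = 1
g(2) = mex{1} = 0
g(3) = mex{0} = 1
g(4) = mex{0,1} = 2
g(5) = mex{1,2} = 0
g(6) = mex{0} = 1
g(7) = mex{1} = 0
g(8) = mex{0,2} = 1
g(9) = mex{0,1} = 2
g(10) = mex{1,2} = 0
g(11) = mex{0} = 1
g(12) = mex{1} = 0
g(13) = mex{0,2} = 1
So g(13) = 1.
Row B is a plain Nim row of size 17, so its Grundy value is 17.
Build the Grundy sequence for row C with g(k) = mex{g(k−s) : s ∈ {6, 7}, s ≤ k}:
g(0) = mex{} = 0
g(1) = mex{} = 0
g(2) = mex{} = 0
g(3) = mex{} = 0
g(4) = mex{} = 0
g(5) = mex{} = 0
g(6) = mex{0} = 1
g(7) = mex{0} = 1
g(8) = mex{0} = 1
g(9) = mex{0} = 1
g(10) = mex{0} = 1
So g(10) = 1.
Row D is a plain Nim row of size 1, so its Grundy value is 1.
By the Sprague-Grundy theorem, the Grundy value of a sum of independent games is the XOR of the component values.
Combined value = 1 ⊕ 17 ⊕ 1 ⊕ 1 = 16.

16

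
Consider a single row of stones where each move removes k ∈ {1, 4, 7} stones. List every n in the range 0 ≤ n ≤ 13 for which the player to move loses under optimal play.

0, 2, 5, 8, 10, 13

Compute g(0), g(1), … for moves {1, 4, 7}:
g(0) = mex{} = 0
g(1) = mex{0} = 1
g(2) = mex{1} = 0
g(3) = mex{0} = 1
g(4) = mex{0,1} = 2
g(5) = mex{1,2} = 0
g(6) = mex{0} = 1
g(7) = mex{0,1} = 2
g(8) = mex{1,2} = 0
g(9) = mex{0} = 1
g(10) = mex{1} = 0
g(11) = mex{0,2} = 1
g(12) = mex{0,1} = 2
g(13) = mex{1,2} = 0
The P-positions (g = 0) in 0..13 are 0, 2, 5, 8, 10, 13.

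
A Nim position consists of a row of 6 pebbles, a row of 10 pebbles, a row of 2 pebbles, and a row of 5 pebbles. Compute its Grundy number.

Nim-sum: 6 ^ 10 ^ 2 ^ 5 = 11.

11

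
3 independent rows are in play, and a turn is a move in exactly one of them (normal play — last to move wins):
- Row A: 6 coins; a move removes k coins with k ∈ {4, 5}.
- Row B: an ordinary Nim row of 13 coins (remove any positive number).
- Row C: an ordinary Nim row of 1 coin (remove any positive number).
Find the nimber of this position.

Build the Grundy sequence for row A with g(k) = mex{g(k−s) : s ∈ {4, 5}, s ≤ k}:
g(0) = mex{} = 0
g(1) = mex{} = 0
g(2) = mex{} = 0
g(3) = mex{} = 0
g(4) = mex{0} = 1
g(5) = mex{0} = 1
g(6) = mex{0} = 1
So g(6) = 1.
Row B is a plain Nim row of size 13, so its Grundy value is 13.
Row C is a plain Nim row of size 1, so its Grundy value is 1.
The value of a disjunctive sum is the nim-sum of the parts.
Combined value = 1 XOR 13 XOR 1 = 13.

13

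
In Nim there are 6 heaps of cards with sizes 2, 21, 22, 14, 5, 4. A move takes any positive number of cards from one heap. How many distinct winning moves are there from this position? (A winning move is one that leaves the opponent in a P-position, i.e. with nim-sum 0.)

1

Bitwise XOR of the heap sizes:
  00010  (2)
  10101  (21)
  10110  (22)
  01110  (14)
  00101  (5)
  00100  (4)
  -----
  01110  (14)
The overall nim-sum is X = 14. A heap of size p has a winning move iff p XOR X < p (reduce it to p XOR X).
  2: 2 XOR 14 = 12 ≥ 2 — no move.
  21: 21 XOR 14 = 27 ≥ 21 — no move.
  22: 22 XOR 14 = 24 ≥ 22 — no move.
  14: 14 XOR 14 = 0 < 14 — winning move (to 0).
  5: 5 XOR 14 = 11 ≥ 5 — no move.
  4: 4 XOR 14 = 10 ≥ 4 — no move.
That gives 1 winning move.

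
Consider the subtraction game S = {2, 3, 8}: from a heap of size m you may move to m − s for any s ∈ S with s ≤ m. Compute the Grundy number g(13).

Build the Grundy sequence with g(k) = mex{g(k−s) : s ∈ {2, 3, 8}, s ≤ k}:
g(0) = mex{} = 0
g(1) = mex{} = 0
g(2) = mex{0} = 1
g(3) = mex{0} = 1
g(4) = mex{0,1} = 2
g(5) = mex{1} = 0
g(6) = mex{1,2} = 0
g(7) = mex{0,2} = 1
g(8) = mex{0} = 1
g(9) = mex{0,1} = 2
g(10) = mex{1} = 0
g(11) = mex{1,2} = 0
g(12) = mex{0,2} = 1
g(13) = mex{0} = 1
So g(13) = 1.

1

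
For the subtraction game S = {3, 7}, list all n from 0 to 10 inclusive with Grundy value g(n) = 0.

0, 1, 2, 6, 10

Build the Grundy sequence with g(k) = mex{g(k−s) : s ∈ {3, 7}, s ≤ k}:
g(0) = mex{} = 0
g(1) = mex{} = 0
g(2) = mex{} = 0
g(3) = mex{0} = 1
g(4) = mex{0} = 1
g(5) = mex{0} = 1
g(6) = mex{1} = 0
g(7) = mex{0,1} = 2
g(8) = mex{0,1} = 2
g(9) = mex{0} = 1
g(10) = mex{1,2} = 0
The P-positions (g = 0) in 0..10 are 0, 1, 2, 6, 10.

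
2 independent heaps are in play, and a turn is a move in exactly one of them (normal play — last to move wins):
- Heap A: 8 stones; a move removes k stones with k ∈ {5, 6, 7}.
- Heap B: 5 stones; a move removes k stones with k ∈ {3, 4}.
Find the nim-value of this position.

0

Grundy values for heap A (subtraction set {5, 6, 7}):
g(0) = mex{} = 0
g(1) = mex{} = 0
g(2) = mex{} = 0
g(3) = mex{} = 0
g(4) = mex{} = 0
g(5) = mex{0} = 1
g(6) = mex{0} = 1
g(7) = mex{0} = 1
g(8) = mex{0} = 1
So g(8) = 1.
For heap B, compute g(0), g(1), … with moves {3, 4}:
k:     0  1  2  3  4  5
g(k):  0  0  0  1  1  1
So g(5) = 1.
The value of a disjunctive sum is the nim-sum of the parts.
Combined value = 1 XOR 1 = 0.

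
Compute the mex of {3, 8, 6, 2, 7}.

0 is not in the set, so the mex is 0.

0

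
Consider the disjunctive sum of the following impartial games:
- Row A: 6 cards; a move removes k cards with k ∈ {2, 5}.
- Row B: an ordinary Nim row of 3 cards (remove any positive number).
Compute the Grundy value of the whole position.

2

Grundy values for row A (subtraction set {2, 5}):
k:     0  1  2  3  4  5  6
g(k):  0  0  1  1  0  2  1
So g(6) = 1.
Row B is a plain Nim row of size 3, so its Grundy value is 3.
The value of a disjunctive sum is the nim-sum of the parts.
Combined value = 1 ⊕ 3 = 2.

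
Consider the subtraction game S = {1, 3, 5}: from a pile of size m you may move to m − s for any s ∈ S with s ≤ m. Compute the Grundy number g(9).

Compute g(0), g(1), … for moves {1, 3, 5}:
k:     0  1  2  3  4  5  6  7  8  9
g(k):  0  1  0  1  0  1  0  1  0  1
So g(9) = 1.

1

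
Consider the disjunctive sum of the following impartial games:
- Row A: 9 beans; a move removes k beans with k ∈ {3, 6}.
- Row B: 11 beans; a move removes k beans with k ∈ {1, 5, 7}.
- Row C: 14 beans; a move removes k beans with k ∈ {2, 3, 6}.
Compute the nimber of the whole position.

For row A, compute g(0), g(1), … with moves {3, 6}:
g(0) = mex{} = 0
g(1) = mex{} = 0
g(2) = mex{} = 0
g(3) = mex{0} = 1
g(4) = mex{0} = 1
g(5) = mex{0} = 1
g(6) = mex{0,1} = 2
g(7) = mex{0,1} = 2
g(8) = mex{0,1} = 2
g(9) = mex{1,2} = 0
So g(9) = 0.
For row B, compute g(0), g(1), … with moves {1, 5, 7}:
g(0) = mex{} = 0
g(1) = mex{0} = 1
g(2) = mex{1} = 0
g(3) = mex{0} = 1
g(4) = mex{1} = 0
g(5) = mex{0} = 1
g(6) = mex{1} = 0
g(7) = mex{0} = 1
g(8) = mex{1} = 0
g(9) = mex{0} = 1
g(10) = mex{1} = 0
g(11) = mex{0} = 1
So g(11) = 1.
Build the Grundy sequence for row C with g(k) = mex{g(k−s) : s ∈ {2, 3, 6}, s ≤ k}:
g(0) = mex{} = 0
g(1) = mex{} = 0
g(2) = mex{0} = 1
g(3) = mex{0} = 1
g(4) = mex{0,1} = 2
g(5) = mex{1} = 0
g(6) = mex{0,1,2} = 3
g(7) = mex{0,2} = 1
g(8) = mex{0,1,3} = 2
g(9) = mex{1,3} = 0
g(10) = mex{1,2} = 0
g(11) = mex{0,2} = 1
g(12) = mex{0,3} = 1
g(13) = mex{0,1} = 2
g(14) = mex{1,2} = 0
So g(14) = 0.
The value of a disjunctive sum is the nim-sum of the parts.
Combined value = 0 ⊕ 1 ⊕ 0 = 1.

1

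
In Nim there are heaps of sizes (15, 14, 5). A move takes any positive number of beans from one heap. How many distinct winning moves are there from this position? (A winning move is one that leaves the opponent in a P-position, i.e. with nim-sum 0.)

Compute the nim-sum pairwise:
15 XOR 14 = 1
1 XOR 5 = 4
The overall nim-sum is X = 4. A heap of size p has a winning move iff p XOR X < p (reduce it to p XOR X).
  15: 15 XOR 4 = 11 < 15 — winning move (to 11).
  14: 14 XOR 4 = 10 < 14 — winning move (to 10).
  5: 5 XOR 4 = 1 < 5 — winning move (to 1).
That gives 3 winning moves.

3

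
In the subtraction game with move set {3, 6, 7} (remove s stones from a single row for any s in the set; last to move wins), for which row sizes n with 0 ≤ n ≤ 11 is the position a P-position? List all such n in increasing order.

0, 1, 2, 10, 11

Build the Grundy sequence with g(k) = mex{g(k−s) : s ∈ {3, 6, 7}, s ≤ k}:
g(0) = mex{} = 0
g(1) = mex{} = 0
g(2) = mex{} = 0
g(3) = mex{0} = 1
g(4) = mex{0} = 1
g(5) = mex{0} = 1
g(6) = mex{0,1} = 2
g(7) = mex{0,1} = 2
g(8) = mex{0,1} = 2
g(9) = mex{0,1,2} = 3
g(10) = mex{1,2} = 0
g(11) = mex{1,2} = 0
The P-positions (g = 0) in 0..11 are 0, 1, 2, 10, 11.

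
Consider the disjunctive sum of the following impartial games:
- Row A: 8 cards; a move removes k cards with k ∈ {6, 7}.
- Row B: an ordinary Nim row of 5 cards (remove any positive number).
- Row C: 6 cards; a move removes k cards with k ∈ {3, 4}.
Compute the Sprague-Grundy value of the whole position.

Grundy values for row A (subtraction set {6, 7}):
k:     0  1  2  3  4  5  6  7  8
g(k):  0  0  0  0  0  0  1  1  1
So g(8) = 1.
Row B is a plain Nim row of size 5, so its Grundy value is 5.
Grundy values for row C (subtraction set {3, 4}):
g(0) = mex{} = 0
g(1) = mex{} = 0
g(2) = mex{} = 0
g(3) = mex{0} = 1
g(4) = mex{0} = 1
g(5) = mex{0} = 1
g(6) = mex{0,1} = 2
So g(6) = 2.
The value of a disjunctive sum is the nim-sum of the parts.
Combined value = 1 ⊕ 5 ⊕ 2 = 6.

6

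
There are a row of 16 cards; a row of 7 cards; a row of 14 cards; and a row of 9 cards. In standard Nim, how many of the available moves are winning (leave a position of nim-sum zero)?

1

Nim-sum: 16 ⊕ 7 ⊕ 14 ⊕ 9 = 16.
The overall nim-sum is X = 16. A row of size p has a winning move iff p XOR X < p (reduce it to p XOR X).
  16: 16 XOR 16 = 0 < 16 — winning move (to 0).
  7: 7 XOR 16 = 23 ≥ 7 — no move.
  14: 14 XOR 16 = 30 ≥ 14 — no move.
  9: 9 XOR 16 = 25 ≥ 9 — no move.
That gives 1 winning move.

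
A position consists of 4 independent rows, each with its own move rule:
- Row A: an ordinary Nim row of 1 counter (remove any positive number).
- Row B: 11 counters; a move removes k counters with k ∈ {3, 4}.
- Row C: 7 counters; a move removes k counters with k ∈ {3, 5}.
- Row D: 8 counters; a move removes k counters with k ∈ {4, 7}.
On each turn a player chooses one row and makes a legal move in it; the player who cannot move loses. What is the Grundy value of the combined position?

Row A is a plain Nim row of size 1, so its Grundy value is 1.
For row B, compute g(0), g(1), … with moves {3, 4}:
g(0) = mex{} = 0
g(1) = mex{} = 0
g(2) = mex{} = 0
g(3) = mex{0} = 1
g(4) = mex{0} = 1
g(5) = mex{0} = 1
g(6) = mex{0,1} = 2
g(7) = mex{1} = 0
g(8) = mex{1} = 0
g(9) = mex{1,2} = 0
g(10) = mex{0,2} = 1
g(11) = mex{0} = 1
So g(11) = 1.
Grundy values for row C (subtraction set {3, 5}):
g(0) = mex{} = 0
g(1) = mex{} = 0
g(2) = mex{} = 0
g(3) = mex{0} = 1
g(4) = mex{0} = 1
g(5) = mex{0} = 1
g(6) = mex{0,1} = 2
g(7) = mex{0,1} = 2
So g(7) = 2.
Grundy values for row D (subtraction set {4, 7}):
k:     0  1  2  3  4  5  6  7  8
g(k):  0  0  0  0  1  1  1  1  2
So g(8) = 2.
The value of a disjunctive sum is the nim-sum of the parts.
Combined value = 1 XOR 1 XOR 2 XOR 2 = 0.

0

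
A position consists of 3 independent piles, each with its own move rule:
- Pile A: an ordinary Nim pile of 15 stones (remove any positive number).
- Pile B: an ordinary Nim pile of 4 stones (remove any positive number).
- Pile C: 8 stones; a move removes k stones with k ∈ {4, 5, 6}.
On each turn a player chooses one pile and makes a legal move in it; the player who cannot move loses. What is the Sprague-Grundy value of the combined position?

9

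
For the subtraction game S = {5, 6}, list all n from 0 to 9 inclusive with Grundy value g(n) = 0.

0, 1, 2, 3, 4

Grundy values for subtraction set {5, 6}:
k:     0  1  2  3  4  5  6  7  8  9
g(k):  0  0  0  0  0  1  1  1  1  1
The P-positions (g = 0) in 0..9 are 0, 1, 2, 3, 4.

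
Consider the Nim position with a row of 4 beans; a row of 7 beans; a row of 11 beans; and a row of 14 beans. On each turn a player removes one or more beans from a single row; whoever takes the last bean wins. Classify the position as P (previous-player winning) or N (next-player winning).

Nim-sum: 4 XOR 7 XOR 11 XOR 14 = 6.
The nim-sum is 6 ≠ 0, so this is an N-position: the player to move can win.

N-position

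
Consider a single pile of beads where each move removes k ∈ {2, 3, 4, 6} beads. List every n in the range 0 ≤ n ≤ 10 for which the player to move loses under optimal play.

0, 1, 8, 9

Compute g(0), g(1), … for moves {2, 3, 4, 6}:
g(0) = mex{} = 0
g(1) = mex{} = 0
g(2) = mex{0} = 1
g(3) = mex{0} = 1
g(4) = mex{0,1} = 2
g(5) = mex{0,1} = 2
g(6) = mex{0,1,2} = 3
g(7) = mex{0,1,2} = 3
g(8) = mex{1,2,3} = 0
g(9) = mex{1,2,3} = 0
g(10) = mex{0,2,3} = 1
The P-positions (g = 0) in 0..10 are 0, 1, 8, 9.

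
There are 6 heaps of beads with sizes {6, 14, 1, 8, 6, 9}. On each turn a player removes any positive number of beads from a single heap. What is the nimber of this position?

Write each in binary and XOR column by column:
  0110  (6)
  1110  (14)
  0001  (1)
  1000  (8)
  0110  (6)
  1001  (9)
  ----
  1110  (14)

14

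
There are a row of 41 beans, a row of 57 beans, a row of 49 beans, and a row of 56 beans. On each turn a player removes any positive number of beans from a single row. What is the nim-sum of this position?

25

Compute the nim-sum pairwise:
41 XOR 57 = 16
16 XOR 49 = 33
33 XOR 56 = 25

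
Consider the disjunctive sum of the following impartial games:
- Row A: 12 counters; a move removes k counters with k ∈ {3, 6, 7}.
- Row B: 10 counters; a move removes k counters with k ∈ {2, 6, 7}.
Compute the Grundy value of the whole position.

3

Build the Grundy sequence for row A with g(k) = mex{g(k−s) : s ∈ {3, 6, 7}, s ≤ k}:
g(0) = mex{} = 0
g(1) = mex{} = 0
g(2) = mex{} = 0
g(3) = mex{0} = 1
g(4) = mex{0} = 1
g(5) = mex{0} = 1
g(6) = mex{0,1} = 2
g(7) = mex{0,1} = 2
g(8) = mex{0,1} = 2
g(9) = mex{0,1,2} = 3
g(10) = mex{1,2} = 0
g(11) = mex{1,2} = 0
g(12) = mex{1,2,3} = 0
So g(12) = 0.
For row B, compute g(0), g(1), … with moves {2, 6, 7}:
k:     0  1  2  3  4  5  6  7  8  9 10
g(k):  0  0  1  1  0  0  1  1  2  0  3
So g(10) = 3.
The value of a disjunctive sum is the nim-sum of the parts.
Combined value = 0 ⊕ 3 = 3.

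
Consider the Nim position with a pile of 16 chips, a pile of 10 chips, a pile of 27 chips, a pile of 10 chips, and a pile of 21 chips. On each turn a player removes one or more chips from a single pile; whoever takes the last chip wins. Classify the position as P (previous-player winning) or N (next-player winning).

Nim-sum: 16 ⊕ 10 ⊕ 27 ⊕ 10 ⊕ 21 = 30.
The nim-sum is 30 ≠ 0, so this is an N-position: the player to move can win.

N-position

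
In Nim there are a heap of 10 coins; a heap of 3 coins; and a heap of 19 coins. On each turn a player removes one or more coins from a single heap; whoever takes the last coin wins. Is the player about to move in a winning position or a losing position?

Winning position

Compute the nim-sum pairwise:
10 ⊕ 3 = 9
9 ⊕ 19 = 26
The nim-sum is 26 ≠ 0, so this is an N-position: the player to move can win.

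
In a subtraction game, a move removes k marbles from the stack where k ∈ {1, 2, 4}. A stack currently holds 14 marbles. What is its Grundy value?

Compute g(0), g(1), … for moves {1, 2, 4}:
k:     0  1  2  3  4  5  6  7  8  9 10 11 12 13 14
g(k):  0  1  2  0  1  2  0  1  2  0  1  2  0  1  2
So g(14) = 2.

2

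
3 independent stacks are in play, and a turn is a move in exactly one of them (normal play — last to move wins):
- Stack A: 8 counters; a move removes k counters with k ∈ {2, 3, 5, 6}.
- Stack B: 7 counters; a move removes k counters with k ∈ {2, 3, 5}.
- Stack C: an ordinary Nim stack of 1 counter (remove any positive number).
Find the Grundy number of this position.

1

Build the Grundy sequence for stack A with g(k) = mex{g(k−s) : s ∈ {2, 3, 5, 6}, s ≤ k}:
g(0) = mex{} = 0
g(1) = mex{} = 0
g(2) = mex{0} = 1
g(3) = mex{0} = 1
g(4) = mex{0,1} = 2
g(5) = mex{0,1} = 2
g(6) = mex{0,1,2} = 3
g(7) = mex{0,1,2} = 3
g(8) = mex{1,2,3} = 0
So g(8) = 0.
Grundy values for stack B (subtraction set {2, 3, 5}):
k:     0  1  2  3  4  5  6  7
g(k):  0  0  1  1  2  2  3  0
So g(7) = 0.
Stack C is a plain Nim stack of size 1, so its Grundy value is 1.
By the Sprague-Grundy theorem, the Grundy value of a sum of independent games is the XOR of the component values.
Combined value = 0 ⊕ 0 ⊕ 1 = 1.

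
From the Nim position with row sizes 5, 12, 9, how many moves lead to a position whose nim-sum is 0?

0

Write each in binary and XOR column by column:
  0101  (5)
  1100  (12)
  1001  (9)
  ----
  0000  (0)
The nim-sum is already 0, so every move leaves a nonzero nim-sum — there are no winning moves.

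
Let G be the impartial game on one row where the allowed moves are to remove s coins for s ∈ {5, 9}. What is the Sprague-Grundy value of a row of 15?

Compute g(0), g(1), … for moves {5, 9}:
k:     0  1  2  3  4  5  6  7  8  9 10 11 12 13 14 15
g(k):  0  0  0  0  0  1  1  1  1  1  2  2  2  2  0  0
So g(15) = 0.

0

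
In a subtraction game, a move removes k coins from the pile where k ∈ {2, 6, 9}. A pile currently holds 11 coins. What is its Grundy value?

3

Grundy values for subtraction set {2, 6, 9}:
g(0) = mex{} = 0
g(1) = mex{} = 0
g(2) = mex{0} = 1
g(3) = mex{0} = 1
g(4) = mex{1} = 0
g(5) = mex{1} = 0
g(6) = mex{0} = 1
g(7) = mex{0} = 1
g(8) = mex{1} = 0
g(9) = mex{0,1} = 2
g(10) = mex{0} = 1
g(11) = mex{0,1,2} = 3
So g(11) = 3.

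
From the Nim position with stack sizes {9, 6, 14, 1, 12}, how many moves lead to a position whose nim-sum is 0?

Nim-sum: 9 ⊕ 6 ⊕ 14 ⊕ 1 ⊕ 12 = 12.
The overall nim-sum is X = 12. A stack of size p has a winning move iff p XOR X < p (reduce it to p XOR X).
  9: 9 XOR 12 = 5 < 9 — winning move (to 5).
  6: 6 XOR 12 = 10 ≥ 6 — no move.
  14: 14 XOR 12 = 2 < 14 — winning move (to 2).
  1: 1 XOR 12 = 13 ≥ 1 — no move.
  12: 12 XOR 12 = 0 < 12 — winning move (to 0).
That gives 3 winning moves.

3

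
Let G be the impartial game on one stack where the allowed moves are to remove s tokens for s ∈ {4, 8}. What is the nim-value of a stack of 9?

Compute g(0), g(1), … for moves {4, 8}:
k:     0  1  2  3  4  5  6  7  8  9
g(k):  0  0  0  0  1  1  1  1  2  2
So g(9) = 2.

2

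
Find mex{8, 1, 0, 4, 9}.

2

The values 0, 1 are all present; 2 is the first non-negative integer missing from the set.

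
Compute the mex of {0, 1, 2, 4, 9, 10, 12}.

3

The values 0, 1, 2 are all present; 3 is the first non-negative integer missing from the set.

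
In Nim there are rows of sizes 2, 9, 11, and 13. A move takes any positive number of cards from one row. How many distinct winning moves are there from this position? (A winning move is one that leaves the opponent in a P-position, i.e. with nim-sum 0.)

3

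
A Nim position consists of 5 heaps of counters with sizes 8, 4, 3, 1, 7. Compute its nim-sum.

9

Nim-sum: 8 XOR 4 XOR 3 XOR 1 XOR 7 = 9.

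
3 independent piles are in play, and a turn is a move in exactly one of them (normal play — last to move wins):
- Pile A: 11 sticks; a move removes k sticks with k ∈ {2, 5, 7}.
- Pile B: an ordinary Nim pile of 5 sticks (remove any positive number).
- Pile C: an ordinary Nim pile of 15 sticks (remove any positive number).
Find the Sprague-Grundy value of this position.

9

Grundy values for pile A (subtraction set {2, 5, 7}):
k:     0  1  2  3  4  5  6  7  8  9 10 11
g(k):  0  0  1  1  0  2  1  3  2  2  0  3
So g(11) = 3.
Pile B is a plain Nim pile of size 5, so its Grundy value is 5.
Pile C is a plain Nim pile of size 15, so its Grundy value is 15.
The value of a disjunctive sum is the nim-sum of the parts.
Combined value = 3 ⊕ 5 ⊕ 15 = 9.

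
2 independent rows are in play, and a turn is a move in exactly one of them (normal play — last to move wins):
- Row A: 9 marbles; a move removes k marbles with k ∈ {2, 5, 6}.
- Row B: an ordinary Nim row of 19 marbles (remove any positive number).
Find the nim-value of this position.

17

For row A, compute g(0), g(1), … with moves {2, 5, 6}:
k:     0  1  2  3  4  5  6  7  8  9
g(k):  0  0  1  1  0  2  1  3  0  2
So g(9) = 2.
Row B is a plain Nim row of size 19, so its Grundy value is 19.
By the Sprague-Grundy theorem, the Grundy value of a sum of independent games is the XOR of the component values.
Combined value = 2 XOR 19 = 17.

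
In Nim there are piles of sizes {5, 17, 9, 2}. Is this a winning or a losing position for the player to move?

Winning position

Bitwise XOR of the heap sizes:
  00101  (5)
  10001  (17)
  01001  (9)
  00010  (2)
  -----
  11111  (31)
The nim-sum is 31 ≠ 0, so this is an N-position: the player to move can win.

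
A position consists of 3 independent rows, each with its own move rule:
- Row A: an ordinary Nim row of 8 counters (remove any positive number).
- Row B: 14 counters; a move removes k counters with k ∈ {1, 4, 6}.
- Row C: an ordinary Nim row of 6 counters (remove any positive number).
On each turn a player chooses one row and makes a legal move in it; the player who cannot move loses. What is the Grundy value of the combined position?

12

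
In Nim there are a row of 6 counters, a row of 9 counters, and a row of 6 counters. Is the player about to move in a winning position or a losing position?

Winning position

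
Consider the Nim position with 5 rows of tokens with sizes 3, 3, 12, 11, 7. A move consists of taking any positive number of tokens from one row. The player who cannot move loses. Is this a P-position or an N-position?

P-position

Write each in binary and XOR column by column:
  0011  (3)
  0011  (3)
  1100  (12)
  1011  (11)
  0111  (7)
  ----
  0000  (0)
The nim-sum is 0, so this is a P-position: the player to move is in a losing position under optimal play.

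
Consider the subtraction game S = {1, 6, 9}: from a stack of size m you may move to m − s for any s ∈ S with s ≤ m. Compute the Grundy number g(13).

Compute g(0), g(1), … for moves {1, 6, 9}:
g(0) = mex{} = 0
g(1) = mex{0} = 1
g(2) = mex{1} = 0
g(3) = mex{0} = 1
g(4) = mex{1} = 0
g(5) = mex{0} = 1
g(6) = mex{0,1} = 2
g(7) = mex{1,2} = 0
g(8) = mex{0} = 1
g(9) = mex{0,1} = 2
g(10) = mex{0,1,2} = 3
g(11) = mex{0,1,3} = 2
g(12) = mex{1,2} = 0
g(13) = mex{0} = 1
So g(13) = 1.

1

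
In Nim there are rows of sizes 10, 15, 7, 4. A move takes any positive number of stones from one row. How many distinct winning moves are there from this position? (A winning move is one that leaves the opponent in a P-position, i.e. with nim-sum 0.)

Write each in binary and XOR column by column:
  1010  (10)
  1111  (15)
  0111  (7)
  0100  (4)
  ----
  0110  (6)
The overall nim-sum is X = 6. A row of size p has a winning move iff p XOR X < p (reduce it to p XOR X).
  10: 10 XOR 6 = 12 ≥ 10 — no move.
  15: 15 XOR 6 = 9 < 15 — winning move (to 9).
  7: 7 XOR 6 = 1 < 7 — winning move (to 1).
  4: 4 XOR 6 = 2 < 4 — winning move (to 2).
That gives 3 winning moves.

3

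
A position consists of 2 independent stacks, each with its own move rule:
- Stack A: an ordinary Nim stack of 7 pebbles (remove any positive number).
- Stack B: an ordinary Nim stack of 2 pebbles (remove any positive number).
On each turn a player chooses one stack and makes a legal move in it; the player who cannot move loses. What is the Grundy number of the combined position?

Stack A is a plain Nim stack of size 7, so its Grundy value is 7.
Stack B is a plain Nim stack of size 2, so its Grundy value is 2.
The value of a disjunctive sum is the nim-sum of the parts.
Combined value = 7 ⊕ 2 = 5.

5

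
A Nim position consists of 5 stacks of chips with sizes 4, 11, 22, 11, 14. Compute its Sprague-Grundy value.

Compute the nim-sum pairwise:
4 ⊕ 11 = 15
15 ⊕ 22 = 25
25 ⊕ 11 = 18
18 ⊕ 14 = 28

28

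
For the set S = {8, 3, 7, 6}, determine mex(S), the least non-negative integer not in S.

0 is not in the set, so the mex is 0.

0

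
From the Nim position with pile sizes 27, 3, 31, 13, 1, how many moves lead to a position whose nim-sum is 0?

3

Bitwise XOR of the heap sizes:
  11011  (27)
  00011  (3)
  11111  (31)
  01101  (13)
  00001  (1)
  -----
  01011  (11)
The overall nim-sum is X = 11. A pile of size p has a winning move iff p XOR X < p (reduce it to p XOR X).
  27: 27 XOR 11 = 16 < 27 — winning move (to 16).
  3: 3 XOR 11 = 8 ≥ 3 — no move.
  31: 31 XOR 11 = 20 < 31 — winning move (to 20).
  13: 13 XOR 11 = 6 < 13 — winning move (to 6).
  1: 1 XOR 11 = 10 ≥ 1 — no move.
That gives 3 winning moves.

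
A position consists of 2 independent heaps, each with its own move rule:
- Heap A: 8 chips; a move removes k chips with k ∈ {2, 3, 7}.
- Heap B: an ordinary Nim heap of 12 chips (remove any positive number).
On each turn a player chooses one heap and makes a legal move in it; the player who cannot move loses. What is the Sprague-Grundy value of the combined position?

13

Build the Grundy sequence for heap A with g(k) = mex{g(k−s) : s ∈ {2, 3, 7}, s ≤ k}:
g(0) = mex{} = 0
g(1) = mex{} = 0
g(2) = mex{0} = 1
g(3) = mex{0} = 1
g(4) = mex{0,1} = 2
g(5) = mex{1} = 0
g(6) = mex{1,2} = 0
g(7) = mex{0,2} = 1
g(8) = mex{0} = 1
So g(8) = 1.
Heap B is a plain Nim heap of size 12, so its Grundy value is 12.
By the Sprague-Grundy theorem, the Grundy value of a sum of independent games is the XOR of the component values.
Combined value = 1 XOR 12 = 13.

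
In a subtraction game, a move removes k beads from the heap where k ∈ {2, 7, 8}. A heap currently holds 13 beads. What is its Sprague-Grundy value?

Build the Grundy sequence with g(k) = mex{g(k−s) : s ∈ {2, 7, 8}, s ≤ k}:
k:     0  1  2  3  4  5  6  7  8  9 10 11 12 13
g(k):  0  0  1  1  0  0  1  1  2  2  0  3  1  2
So g(13) = 2.

2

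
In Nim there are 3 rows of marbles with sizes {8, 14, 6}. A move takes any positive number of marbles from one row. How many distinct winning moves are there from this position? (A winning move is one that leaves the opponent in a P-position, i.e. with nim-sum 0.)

Nim-sum: 8 XOR 14 XOR 6 = 0.
The nim-sum is already 0, so every move leaves a nonzero nim-sum — there are no winning moves.

0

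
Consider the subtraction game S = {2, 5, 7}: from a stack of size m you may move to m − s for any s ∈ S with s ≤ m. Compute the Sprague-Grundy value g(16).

1

Build the Grundy sequence with g(k) = mex{g(k−s) : s ∈ {2, 5, 7}, s ≤ k}:
k:     0  1  2  3  4  5  6  7  8  9 10 11 12 13 14 15 16
g(k):  0  0  1  1  0  2  1  3  2  2  0  3  1  0  0  1  1
So g(16) = 1.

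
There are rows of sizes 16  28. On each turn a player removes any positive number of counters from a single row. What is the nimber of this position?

Compute the nim-sum pairwise:
16 ^ 28 = 12

12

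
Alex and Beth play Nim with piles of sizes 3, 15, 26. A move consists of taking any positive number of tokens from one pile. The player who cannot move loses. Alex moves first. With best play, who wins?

Alex wins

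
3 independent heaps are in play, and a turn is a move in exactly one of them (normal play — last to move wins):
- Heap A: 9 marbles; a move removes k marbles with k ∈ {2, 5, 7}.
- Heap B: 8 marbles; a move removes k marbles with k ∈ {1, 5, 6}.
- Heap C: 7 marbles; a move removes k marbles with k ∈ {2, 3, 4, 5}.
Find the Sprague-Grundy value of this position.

0

Grundy values for heap A (subtraction set {2, 5, 7}):
g(0) = mex{} = 0
g(1) = mex{} = 0
g(2) = mex{0} = 1
g(3) = mex{0} = 1
g(4) = mex{1} = 0
g(5) = mex{0,1} = 2
g(6) = mex{0} = 1
g(7) = mex{0,1,2} = 3
g(8) = mex{0,1} = 2
g(9) = mex{0,1,3} = 2
So g(9) = 2.
Build the Grundy sequence for heap B with g(k) = mex{g(k−s) : s ∈ {1, 5, 6}, s ≤ k}:
g(0) = mex{} = 0
g(1) = mex{0} = 1
g(2) = mex{1} = 0
g(3) = mex{0} = 1
g(4) = mex{1} = 0
g(5) = mex{0} = 1
g(6) = mex{0,1} = 2
g(7) = mex{0,1,2} = 3
g(8) = mex{0,1,3} = 2
So g(8) = 2.
Grundy values for heap C (subtraction set {2, 3, 4, 5}):
g(0) = mex{} = 0
g(1) = mex{} = 0
g(2) = mex{0} = 1
g(3) = mex{0} = 1
g(4) = mex{0,1} = 2
g(5) = mex{0,1} = 2
g(6) = mex{0,1,2} = 3
g(7) = mex{1,2} = 0
So g(7) = 0.
The value of a disjunctive sum is the nim-sum of the parts.
Combined value = 2 XOR 2 XOR 0 = 0.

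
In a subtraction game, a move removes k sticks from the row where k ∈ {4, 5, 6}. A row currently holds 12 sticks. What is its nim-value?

Build the Grundy sequence with g(k) = mex{g(k−s) : s ∈ {4, 5, 6}, s ≤ k}:
k:     0  1  2  3  4  5  6  7  8  9 10 11 12
g(k):  0  0  0  0  1  1  1  1  2  2  0  0  0
So g(12) = 0.

0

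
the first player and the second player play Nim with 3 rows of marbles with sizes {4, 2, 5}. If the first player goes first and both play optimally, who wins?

the first player wins

Compute the nim-sum pairwise:
4 ^ 2 = 6
6 ^ 5 = 3
The nim-sum is 3 ≠ 0, so this is an N-position: the player to move can win; the first player has a winning move.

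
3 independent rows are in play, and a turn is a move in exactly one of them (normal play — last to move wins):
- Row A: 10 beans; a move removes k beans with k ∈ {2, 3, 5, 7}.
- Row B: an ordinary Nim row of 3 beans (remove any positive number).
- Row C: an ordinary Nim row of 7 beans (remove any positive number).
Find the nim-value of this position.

4

Grundy values for row A (subtraction set {2, 3, 5, 7}):
k:     0  1  2  3  4  5  6  7  8  9 10
g(k):  0  0  1  1  2  2  3  3  4  0  0
So g(10) = 0.
Row B is a plain Nim row of size 3, so its Grundy value is 3.
Row C is a plain Nim row of size 7, so its Grundy value is 7.
By the Sprague-Grundy theorem, the Grundy value of a sum of independent games is the XOR of the component values.
Combined value = 0 ⊕ 3 ⊕ 7 = 4.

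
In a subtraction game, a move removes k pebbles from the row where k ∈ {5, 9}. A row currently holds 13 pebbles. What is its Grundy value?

Compute g(0), g(1), … for moves {5, 9}:
k:     0  1  2  3  4  5  6  7  8  9 10 11 12 13
g(k):  0  0  0  0  0  1  1  1  1  1  2  2  2  2
So g(13) = 2.

2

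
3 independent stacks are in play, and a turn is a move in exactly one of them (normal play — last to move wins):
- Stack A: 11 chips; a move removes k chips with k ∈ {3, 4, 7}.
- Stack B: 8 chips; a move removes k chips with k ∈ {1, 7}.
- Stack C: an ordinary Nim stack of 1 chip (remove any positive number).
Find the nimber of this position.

1

Build the Grundy sequence for stack A with g(k) = mex{g(k−s) : s ∈ {3, 4, 7}, s ≤ k}:
g(0) = mex{} = 0
g(1) = mex{} = 0
g(2) = mex{} = 0
g(3) = mex{0} = 1
g(4) = mex{0} = 1
g(5) = mex{0} = 1
g(6) = mex{0,1} = 2
g(7) = mex{0,1} = 2
g(8) = mex{0,1} = 2
g(9) = mex{0,1,2} = 3
g(10) = mex{1,2} = 0
g(11) = mex{1,2} = 0
So g(11) = 0.
Grundy values for stack B (subtraction set {1, 7}):
g(0) = mex{} = 0
g(1) = mex{0} = 1
g(2) = mex{1} = 0
g(3) = mex{0} = 1
g(4) = mex{1} = 0
g(5) = mex{0} = 1
g(6) = mex{1} = 0
g(7) = mex{0} = 1
g(8) = mex{1} = 0
So g(8) = 0.
Stack C is a plain Nim stack of size 1, so its Grundy value is 1.
The value of a disjunctive sum is the nim-sum of the parts.
Combined value = 0 XOR 0 XOR 1 = 1.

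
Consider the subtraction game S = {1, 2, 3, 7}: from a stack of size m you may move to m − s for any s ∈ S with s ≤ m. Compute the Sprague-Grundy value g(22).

Grundy values for subtraction set {1, 2, 3, 7}:
k:     0  1  2  3  4  5  6  7  8  9 10 11 12 13 14 15 16 17 18 19 20 21 22
g(k):  0  1  2  3  0  1  2  3  0  1  2  3  0  1  2  3  0  1  2  3  0  1  2
So g(22) = 2.

2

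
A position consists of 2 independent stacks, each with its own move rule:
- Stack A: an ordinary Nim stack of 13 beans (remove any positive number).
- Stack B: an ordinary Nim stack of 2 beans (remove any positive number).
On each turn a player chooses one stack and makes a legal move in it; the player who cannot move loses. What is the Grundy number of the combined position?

Stack A is a plain Nim stack of size 13, so its Grundy value is 13.
Stack B is a plain Nim stack of size 2, so its Grundy value is 2.
By the Sprague-Grundy theorem, the Grundy value of a sum of independent games is the XOR of the component values.
Combined value = 13 XOR 2 = 15.

15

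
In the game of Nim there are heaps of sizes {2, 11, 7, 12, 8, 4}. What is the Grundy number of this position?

14

Write each in binary and XOR column by column:
  0010  (2)
  1011  (11)
  0111  (7)
  1100  (12)
  1000  (8)
  0100  (4)
  ----
  1110  (14)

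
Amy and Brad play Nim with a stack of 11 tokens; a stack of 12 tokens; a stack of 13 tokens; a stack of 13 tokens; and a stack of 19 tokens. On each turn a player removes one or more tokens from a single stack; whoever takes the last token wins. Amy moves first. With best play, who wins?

Compute the nim-sum pairwise:
11 ⊕ 12 = 7
7 ⊕ 13 = 10
10 ⊕ 13 = 7
7 ⊕ 19 = 20
The nim-sum is 20 ≠ 0, so this is an N-position: the player to move can win; Amy has a winning move.

Amy wins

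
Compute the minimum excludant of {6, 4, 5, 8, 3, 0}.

0 is in the set but 1 is not, so the mex is 1.

1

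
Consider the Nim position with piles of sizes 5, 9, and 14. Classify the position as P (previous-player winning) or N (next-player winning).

Write each in binary and XOR column by column:
  0101  (5)
  1001  (9)
  1110  (14)
  ----
  0010  (2)
The nim-sum is 2 ≠ 0, so this is an N-position: the player to move can win.

N-position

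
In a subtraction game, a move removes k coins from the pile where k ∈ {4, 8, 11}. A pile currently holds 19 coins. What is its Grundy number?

Compute g(0), g(1), … for moves {4, 8, 11}:
k:     0  1  2  3  4  5  6  7  8  9 10 11 12 13 14 15 16 17 18 19
g(k):  0  0  0  0  1  1  1  1  2  2  2  2  3  3  3  0  0  0  0  1
So g(19) = 1.

1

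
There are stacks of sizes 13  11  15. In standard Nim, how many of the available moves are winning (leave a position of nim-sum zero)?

3

Write each in binary and XOR column by column:
  1101  (13)
  1011  (11)
  1111  (15)
  ----
  1001  (9)
The overall nim-sum is X = 9. A stack of size p has a winning move iff p XOR X < p (reduce it to p XOR X).
  13: 13 XOR 9 = 4 < 13 — winning move (to 4).
  11: 11 XOR 9 = 2 < 11 — winning move (to 2).
  15: 15 XOR 9 = 6 < 15 — winning move (to 6).
That gives 3 winning moves.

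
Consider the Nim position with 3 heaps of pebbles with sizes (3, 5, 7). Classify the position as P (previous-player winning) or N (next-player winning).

Compute the nim-sum pairwise:
3 XOR 5 = 6
6 XOR 7 = 1
The nim-sum is 1 ≠ 0, so this is an N-position: the player to move can win.

N-position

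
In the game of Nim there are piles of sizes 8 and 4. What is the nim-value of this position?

12

Write each in binary and XOR column by column:
  1000  (8)
  0100  (4)
  ----
  1100  (12)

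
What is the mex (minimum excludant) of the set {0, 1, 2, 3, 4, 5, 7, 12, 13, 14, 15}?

The values 0, 1, 2, 3, 4, 5 are all present; 6 is the first non-negative integer missing from the set.

6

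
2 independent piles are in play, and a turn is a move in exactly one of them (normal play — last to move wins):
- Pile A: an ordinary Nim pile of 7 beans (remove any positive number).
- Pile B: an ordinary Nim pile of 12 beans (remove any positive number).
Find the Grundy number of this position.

Pile A is a plain Nim pile of size 7, so its Grundy value is 7.
Pile B is a plain Nim pile of size 12, so its Grundy value is 12.
By the Sprague-Grundy theorem, the Grundy value of a sum of independent games is the XOR of the component values.
Combined value = 7 XOR 12 = 11.

11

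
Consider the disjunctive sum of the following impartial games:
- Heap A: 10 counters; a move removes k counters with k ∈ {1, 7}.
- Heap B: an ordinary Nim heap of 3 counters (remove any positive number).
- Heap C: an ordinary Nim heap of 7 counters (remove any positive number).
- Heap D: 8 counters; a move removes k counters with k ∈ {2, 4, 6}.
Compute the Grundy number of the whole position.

Build the Grundy sequence for heap A with g(k) = mex{g(k−s) : s ∈ {1, 7}, s ≤ k}:
g(0) = mex{} = 0
g(1) = mex{0} = 1
g(2) = mex{1} = 0
g(3) = mex{0} = 1
g(4) = mex{1} = 0
g(5) = mex{0} = 1
g(6) = mex{1} = 0
g(7) = mex{0} = 1
g(8) = mex{1} = 0
g(9) = mex{0} = 1
g(10) = mex{1} = 0
So g(10) = 0.
Heap B is a plain Nim heap of size 3, so its Grundy value is 3.
Heap C is a plain Nim heap of size 7, so its Grundy value is 7.
For heap D, compute g(0), g(1), … with moves {2, 4, 6}:
g(0) = mex{} = 0
g(1) = mex{} = 0
g(2) = mex{0} = 1
g(3) = mex{0} = 1
g(4) = mex{0,1} = 2
g(5) = mex{0,1} = 2
g(6) = mex{0,1,2} = 3
g(7) = mex{0,1,2} = 3
g(8) = mex{1,2,3} = 0
So g(8) = 0.
The value of a disjunctive sum is the nim-sum of the parts.
Combined value = 0 ⊕ 3 ⊕ 7 ⊕ 0 = 4.

4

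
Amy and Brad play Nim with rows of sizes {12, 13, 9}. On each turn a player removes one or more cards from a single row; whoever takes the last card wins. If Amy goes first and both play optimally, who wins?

Amy wins

Compute the nim-sum pairwise:
12 ⊕ 13 = 1
1 ⊕ 9 = 8
The nim-sum is 8 ≠ 0, so this is an N-position: the player to move can win; Amy has a winning move.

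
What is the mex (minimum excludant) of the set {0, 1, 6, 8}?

The values 0, 1 are all present; 2 is the first non-negative integer missing from the set.

2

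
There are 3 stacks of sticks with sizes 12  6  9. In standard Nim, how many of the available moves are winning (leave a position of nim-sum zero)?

1

Compute the nim-sum pairwise:
12 XOR 6 = 10
10 XOR 9 = 3
The overall nim-sum is X = 3. A stack of size p has a winning move iff p XOR X < p (reduce it to p XOR X).
  12: 12 XOR 3 = 15 ≥ 12 — no move.
  6: 6 XOR 3 = 5 < 6 — winning move (to 5).
  9: 9 XOR 3 = 10 ≥ 9 — no move.
That gives 1 winning move.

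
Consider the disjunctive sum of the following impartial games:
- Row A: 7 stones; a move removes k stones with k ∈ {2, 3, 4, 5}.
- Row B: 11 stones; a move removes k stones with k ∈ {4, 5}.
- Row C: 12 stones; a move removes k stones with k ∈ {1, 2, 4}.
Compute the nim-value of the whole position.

For row A, compute g(0), g(1), … with moves {2, 3, 4, 5}:
g(0) = mex{} = 0
g(1) = mex{} = 0
g(2) = mex{0} = 1
g(3) = mex{0} = 1
g(4) = mex{0,1} = 2
g(5) = mex{0,1} = 2
g(6) = mex{0,1,2} = 3
g(7) = mex{1,2} = 0
So g(7) = 0.
For row B, compute g(0), g(1), … with moves {4, 5}:
k:     0  1  2  3  4  5  6  7  8  9 10 11
g(k):  0  0  0  0  1  1  1  1  2  0  0  0
So g(11) = 0.
Build the Grundy sequence for row C with g(k) = mex{g(k−s) : s ∈ {1, 2, 4}, s ≤ k}:
g(0) = mex{} = 0
g(1) = mex{0} = 1
g(2) = mex{0,1} = 2
g(3) = mex{1,2} = 0
g(4) = mex{0,2} = 1
g(5) = mex{0,1} = 2
g(6) = mex{1,2} = 0
g(7) = mex{0,2} = 1
g(8) = mex{0,1} = 2
g(9) = mex{1,2} = 0
g(10) = mex{0,2} = 1
g(11) = mex{0,1} = 2
g(12) = mex{1,2} = 0
So g(12) = 0.
The value of a disjunctive sum is the nim-sum of the parts.
Combined value = 0 XOR 0 XOR 0 = 0.

0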